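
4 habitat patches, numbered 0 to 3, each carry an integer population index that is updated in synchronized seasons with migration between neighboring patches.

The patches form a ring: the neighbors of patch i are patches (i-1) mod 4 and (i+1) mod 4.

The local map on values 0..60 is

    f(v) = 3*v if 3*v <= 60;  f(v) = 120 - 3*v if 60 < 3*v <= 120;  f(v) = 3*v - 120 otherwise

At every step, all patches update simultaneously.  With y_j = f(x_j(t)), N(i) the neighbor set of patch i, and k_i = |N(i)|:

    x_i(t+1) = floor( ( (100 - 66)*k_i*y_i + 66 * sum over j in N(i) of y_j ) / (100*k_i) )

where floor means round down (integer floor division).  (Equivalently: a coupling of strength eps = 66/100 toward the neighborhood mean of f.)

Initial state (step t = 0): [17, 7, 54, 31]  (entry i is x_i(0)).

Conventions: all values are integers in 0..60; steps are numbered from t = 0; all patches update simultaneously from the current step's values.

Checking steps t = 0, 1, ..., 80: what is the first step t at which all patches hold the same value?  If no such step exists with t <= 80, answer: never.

Simulating step by step:
t=0: [17, 7, 54, 31]  (not all equal)
t=1: [33, 37, 30, 39]  (not all equal)
t=2: [11, 19, 14, 17]  (not all equal)
t=3: [46, 44, 49, 42]  (not all equal)
t=4: [12, 18, 15, 16]  (not all equal)
t=5: [45, 45, 48, 43]  (not all equal)
t=6: [13, 17, 16, 15]  (not all equal)
t=7: [44, 46, 48, 44]  (not all equal)
t=8: [13, 18, 18, 15]  (not all equal)
t=9: [45, 49, 51, 45]  (not all equal)
t=10: [18, 25, 25, 20]  (not all equal)
t=11: [53, 47, 49, 53]  (not all equal)
t=12: [33, 28, 28, 35]  (not all equal)
t=13: [23, 31, 29, 23]  (not all equal)
t=14: [43, 36, 36, 45]  (not all equal)
t=15: [11, 11, 12, 12]  (not all equal)
t=16: [33, 33, 35, 35]  (not all equal)
t=17: [19, 19, 16, 16]  (not all equal)
t=18: [54, 54, 50, 50]  (not all equal)
t=19: [38, 38, 33, 33]  (not all equal)
t=20: [10, 10, 16, 16]  (not all equal)
t=21: [35, 35, 42, 42]  (not all equal)
t=22: [12, 12, 8, 8]  (not all equal)
t=23: [32, 32, 27, 27]  (not all equal)
t=24: [28, 28, 34, 34]  (not all equal)
t=25: [30, 30, 23, 23]  (not all equal)
t=26: [36, 36, 44, 44]  (not all equal)
t=27: [12, 12, 12, 12]  (all equal)

Answer: 27
Key observation: Synchronization is absorbing here: once all patches are equal they stay equal, and step 27 is the first all-equal step.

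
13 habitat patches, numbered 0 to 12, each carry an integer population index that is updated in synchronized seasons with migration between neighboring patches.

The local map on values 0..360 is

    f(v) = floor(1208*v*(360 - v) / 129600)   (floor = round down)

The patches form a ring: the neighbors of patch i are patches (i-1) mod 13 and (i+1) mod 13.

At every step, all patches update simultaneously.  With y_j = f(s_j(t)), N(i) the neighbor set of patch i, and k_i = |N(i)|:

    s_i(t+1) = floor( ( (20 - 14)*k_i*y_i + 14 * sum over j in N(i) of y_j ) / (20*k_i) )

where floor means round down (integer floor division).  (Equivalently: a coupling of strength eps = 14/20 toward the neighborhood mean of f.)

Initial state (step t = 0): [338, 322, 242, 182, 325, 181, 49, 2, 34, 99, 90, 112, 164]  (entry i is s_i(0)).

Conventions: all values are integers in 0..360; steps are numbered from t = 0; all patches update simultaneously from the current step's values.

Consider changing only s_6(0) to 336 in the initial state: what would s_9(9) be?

Simulating step by step:
t=0: [338, 322, 242, 182, 325, 181, 336, 2, 34, 99, 90, 112, 164]
t=1: [165, 151, 225, 220, 242, 153, 129, 64, 117, 187, 242, 261, 204]
t=2: [296, 291, 288, 278, 283, 278, 247, 242, 246, 276, 269, 268, 277]
t=3: [193, 185, 197, 202, 209, 225, 245, 262, 247, 235, 224, 223, 205]
t=4: [298, 299, 299, 296, 291, 279, 261, 254, 257, 271, 279, 287, 293]
t=5: [174, 170, 172, 177, 191, 212, 233, 245, 239, 226, 209, 195, 183]
t=6: [301, 301, 301, 300, 297, 288, 276, 269, 271, 281, 291, 297, 300]
t=7: [165, 165, 165, 168, 178, 194, 212, 222, 219, 205, 189, 176, 168]
t=8: [299, 299, 299, 300, 300, 297, 292, 288, 289, 294, 299, 300, 300]
t=9: [168, 170, 168, 168, 169, 175, 183, 189, 187, 180, 172, 168, 168]

Answer: s_9(9) = 180
Key observation: This trace re-runs the system from the modified initial state.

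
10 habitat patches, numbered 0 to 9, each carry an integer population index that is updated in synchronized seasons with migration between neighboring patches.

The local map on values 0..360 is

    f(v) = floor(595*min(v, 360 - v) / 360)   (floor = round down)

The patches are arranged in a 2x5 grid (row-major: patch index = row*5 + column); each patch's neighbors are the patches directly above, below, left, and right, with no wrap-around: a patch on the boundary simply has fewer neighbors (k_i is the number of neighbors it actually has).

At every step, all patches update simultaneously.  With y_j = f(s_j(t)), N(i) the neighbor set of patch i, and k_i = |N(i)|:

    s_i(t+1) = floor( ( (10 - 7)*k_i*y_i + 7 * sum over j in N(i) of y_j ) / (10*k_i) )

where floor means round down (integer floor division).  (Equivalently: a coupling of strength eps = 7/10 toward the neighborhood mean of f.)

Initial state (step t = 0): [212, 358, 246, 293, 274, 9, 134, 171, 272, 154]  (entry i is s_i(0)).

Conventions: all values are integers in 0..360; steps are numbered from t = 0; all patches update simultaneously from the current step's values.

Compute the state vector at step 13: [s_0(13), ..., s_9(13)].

Simulating step by step:
t=0: [212, 358, 246, 293, 274, 9, 134, 171, 272, 154]
t=1: [79, 153, 148, 143, 170, 166, 136, 213, 194, 176]
t=2: [223, 215, 243, 257, 268, 206, 246, 245, 261, 280]
t=3: [240, 213, 197, 169, 151, 221, 215, 183, 163, 149]
t=4: [224, 237, 270, 267, 258, 221, 249, 268, 271, 255]
t=5: [218, 190, 162, 153, 164, 211, 191, 157, 155, 162]
t=6: [254, 266, 264, 260, 262, 253, 266, 264, 258, 264]
t=7: [168, 160, 158, 163, 161, 168, 160, 159, 162, 162]
t=8: [272, 266, 263, 265, 267, 272, 266, 263, 266, 266]
t=9: [148, 153, 158, 156, 155, 148, 153, 157, 156, 154]
t=10: [246, 252, 257, 257, 255, 246, 251, 257, 256, 255]
t=11: [184, 178, 171, 170, 171, 185, 179, 172, 171, 172]
t=12: [291, 290, 284, 281, 282, 291, 290, 285, 282, 282]
t=13: [114, 117, 123, 127, 128, 114, 116, 122, 127, 128]

Answer: [114, 117, 123, 127, 128, 114, 116, 122, 127, 128]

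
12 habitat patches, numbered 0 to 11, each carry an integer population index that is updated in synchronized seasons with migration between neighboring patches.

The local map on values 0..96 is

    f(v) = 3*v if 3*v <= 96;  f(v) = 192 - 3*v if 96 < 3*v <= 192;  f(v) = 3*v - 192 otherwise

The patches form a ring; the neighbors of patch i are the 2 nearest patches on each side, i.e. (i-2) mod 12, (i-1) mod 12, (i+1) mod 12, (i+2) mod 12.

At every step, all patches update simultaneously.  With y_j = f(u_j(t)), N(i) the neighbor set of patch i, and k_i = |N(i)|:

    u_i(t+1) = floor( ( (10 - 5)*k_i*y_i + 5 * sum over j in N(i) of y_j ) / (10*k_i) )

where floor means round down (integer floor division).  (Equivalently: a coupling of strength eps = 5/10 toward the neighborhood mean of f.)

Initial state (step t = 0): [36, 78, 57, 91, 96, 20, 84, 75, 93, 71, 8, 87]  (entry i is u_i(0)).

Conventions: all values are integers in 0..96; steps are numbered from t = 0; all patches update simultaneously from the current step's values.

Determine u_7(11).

Simulating step by step:
t=0: [36, 78, 57, 91, 96, 20, 84, 75, 93, 71, 8, 87]
t=1: [61, 52, 48, 67, 75, 63, 64, 45, 60, 37, 44, 55]
t=2: [25, 29, 34, 19, 24, 13, 13, 40, 30, 60, 46, 36]
t=3: [76, 81, 81, 64, 64, 49, 53, 58, 67, 43, 59, 70]
t=4: [34, 38, 36, 18, 16, 28, 25, 27, 20, 39, 23, 29]
t=5: [84, 78, 75, 63, 61, 74, 71, 77, 67, 74, 73, 82]
t=6: [49, 39, 30, 15, 15, 24, 21, 30, 19, 31, 32, 46]
t=7: [61, 66, 71, 57, 56, 66, 64, 80, 71, 83, 79, 65]
t=8: [13, 9, 18, 17, 18, 14, 12, 34, 29, 43, 33, 16]
t=9: [47, 37, 48, 47, 49, 49, 52, 73, 78, 71, 76, 51]
t=10: [51, 64, 52, 52, 45, 42, 37, 31, 36, 28, 37, 43]
t=11: [42, 21, 34, 37, 55, 66, 78, 85, 84, 82, 74, 57]

Answer: u_7(11) = 85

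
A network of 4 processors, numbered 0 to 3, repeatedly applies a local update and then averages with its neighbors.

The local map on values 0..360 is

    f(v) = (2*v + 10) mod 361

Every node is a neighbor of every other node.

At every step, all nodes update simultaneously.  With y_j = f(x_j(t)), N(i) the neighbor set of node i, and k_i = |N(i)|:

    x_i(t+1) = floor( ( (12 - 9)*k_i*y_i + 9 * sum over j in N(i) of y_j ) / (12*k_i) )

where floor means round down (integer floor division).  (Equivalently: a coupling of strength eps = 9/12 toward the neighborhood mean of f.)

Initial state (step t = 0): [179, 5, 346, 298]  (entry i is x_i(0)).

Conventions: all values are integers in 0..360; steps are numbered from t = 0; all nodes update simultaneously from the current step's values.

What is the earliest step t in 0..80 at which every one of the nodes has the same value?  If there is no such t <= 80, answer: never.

Simulating step by step:
t=0: [179, 5, 346, 298]  (not all equal)
t=1: [153, 153, 153, 153]  (all equal)

Answer: 1
Key observation: Synchronization is absorbing here: once all nodes are equal they stay equal, and step 1 is the first all-equal step.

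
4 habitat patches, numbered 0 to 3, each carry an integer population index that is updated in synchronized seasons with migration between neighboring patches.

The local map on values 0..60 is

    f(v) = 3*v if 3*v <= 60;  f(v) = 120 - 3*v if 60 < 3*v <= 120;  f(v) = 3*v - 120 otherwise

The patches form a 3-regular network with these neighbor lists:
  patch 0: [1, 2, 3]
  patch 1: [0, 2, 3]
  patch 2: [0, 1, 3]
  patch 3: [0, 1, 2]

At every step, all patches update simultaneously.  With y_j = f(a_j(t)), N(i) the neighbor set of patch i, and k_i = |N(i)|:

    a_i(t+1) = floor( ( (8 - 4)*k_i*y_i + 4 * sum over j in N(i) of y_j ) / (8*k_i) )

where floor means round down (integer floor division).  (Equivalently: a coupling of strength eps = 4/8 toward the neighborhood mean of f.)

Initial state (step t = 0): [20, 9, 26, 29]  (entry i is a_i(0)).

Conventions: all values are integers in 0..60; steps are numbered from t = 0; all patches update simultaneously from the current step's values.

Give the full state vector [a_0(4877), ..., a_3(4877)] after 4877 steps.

Answer: [47, 44, 41, 42]
Key observation: The state at step 2, [14, 11, 8, 9], reappears at step 6: the system is in a cycle of period 4 from step 2 on.  Therefore the state at step 4877 equals the state at step 2 + ((4877 - 2) mod 4) = 5, which is [47, 44, 41, 42].

Derivation:
t=0: [20, 9, 26, 29]
t=1: [47, 36, 41, 38]
t=2: [14, 11, 8, 9]
t=3: [35, 32, 29, 30]
t=4: [22, 25, 28, 27]
t=5: [47, 44, 41, 42]
t=6: [14, 11, 8, 9]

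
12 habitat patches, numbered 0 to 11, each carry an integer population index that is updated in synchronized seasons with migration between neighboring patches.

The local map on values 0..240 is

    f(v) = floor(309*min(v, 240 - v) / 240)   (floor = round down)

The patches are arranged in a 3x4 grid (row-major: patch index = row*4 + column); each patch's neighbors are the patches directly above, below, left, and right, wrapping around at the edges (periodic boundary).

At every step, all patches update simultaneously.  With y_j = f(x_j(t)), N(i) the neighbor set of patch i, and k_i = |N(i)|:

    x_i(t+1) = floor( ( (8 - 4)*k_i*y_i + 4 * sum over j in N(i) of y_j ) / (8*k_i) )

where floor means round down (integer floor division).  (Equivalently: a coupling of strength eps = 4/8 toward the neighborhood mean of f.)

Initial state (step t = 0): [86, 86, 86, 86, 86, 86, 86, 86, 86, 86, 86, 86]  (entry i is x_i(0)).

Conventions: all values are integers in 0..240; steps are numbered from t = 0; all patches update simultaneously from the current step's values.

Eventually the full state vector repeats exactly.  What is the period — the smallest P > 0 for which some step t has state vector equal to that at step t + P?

Simulating step by step:
t=0: [86, 86, 86, 86, 86, 86, 86, 86, 86, 86, 86, 86]
t=1: [110, 110, 110, 110, 110, 110, 110, 110, 110, 110, 110, 110]
t=2: [141, 141, 141, 141, 141, 141, 141, 141, 141, 141, 141, 141]
t=3: [127, 127, 127, 127, 127, 127, 127, 127, 127, 127, 127, 127]
t=4: [145, 145, 145, 145, 145, 145, 145, 145, 145, 145, 145, 145]
t=5: [122, 122, 122, 122, 122, 122, 122, 122, 122, 122, 122, 122]
t=6: [151, 151, 151, 151, 151, 151, 151, 151, 151, 151, 151, 151]
t=7: [114, 114, 114, 114, 114, 114, 114, 114, 114, 114, 114, 114]
t=8: [146, 146, 146, 146, 146, 146, 146, 146, 146, 146, 146, 146]
t=9: [121, 121, 121, 121, 121, 121, 121, 121, 121, 121, 121, 121]
t=10: [153, 153, 153, 153, 153, 153, 153, 153, 153, 153, 153, 153]
t=11: [112, 112, 112, 112, 112, 112, 112, 112, 112, 112, 112, 112]
t=12: [144, 144, 144, 144, 144, 144, 144, 144, 144, 144, 144, 144]
t=13: [123, 123, 123, 123, 123, 123, 123, 123, 123, 123, 123, 123]
t=14: [150, 150, 150, 150, 150, 150, 150, 150, 150, 150, 150, 150]
t=15: [115, 115, 115, 115, 115, 115, 115, 115, 115, 115, 115, 115]
t=16: [148, 148, 148, 148, 148, 148, 148, 148, 148, 148, 148, 148]
t=17: [118, 118, 118, 118, 118, 118, 118, 118, 118, 118, 118, 118]
t=18: [151, 151, 151, 151, 151, 151, 151, 151, 151, 151, 151, 151]

Answer: 12
Key observation: The state at step 6, [151, 151, 151, 151, 151, 151, 151, 151, 151, 151, 151, 151], reappears at step 18 — and no state repeats earlier — so the cycle the system enters has period 12.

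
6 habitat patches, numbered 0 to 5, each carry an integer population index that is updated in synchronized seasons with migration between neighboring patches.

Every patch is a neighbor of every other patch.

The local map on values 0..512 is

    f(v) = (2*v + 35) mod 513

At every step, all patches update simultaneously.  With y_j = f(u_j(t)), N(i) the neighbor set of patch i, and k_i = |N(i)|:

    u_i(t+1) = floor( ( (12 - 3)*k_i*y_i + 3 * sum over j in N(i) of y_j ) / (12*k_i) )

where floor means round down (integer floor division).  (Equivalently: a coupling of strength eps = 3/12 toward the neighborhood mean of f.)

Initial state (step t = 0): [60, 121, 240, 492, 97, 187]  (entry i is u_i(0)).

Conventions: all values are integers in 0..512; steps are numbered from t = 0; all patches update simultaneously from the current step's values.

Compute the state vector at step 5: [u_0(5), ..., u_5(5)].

Answer: [337, 238, 128, 298, 254, 394]

Derivation:
t=0: [60, 121, 240, 492, 97, 187]
t=1: [187, 272, 80, 433, 239, 365]
t=2: [351, 111, 202, 337, 65, 241]
t=3: [221, 244, 371, 201, 179, 67]
t=4: [421, 94, 272, 393, 362, 205]
t=5: [337, 238, 128, 298, 254, 394]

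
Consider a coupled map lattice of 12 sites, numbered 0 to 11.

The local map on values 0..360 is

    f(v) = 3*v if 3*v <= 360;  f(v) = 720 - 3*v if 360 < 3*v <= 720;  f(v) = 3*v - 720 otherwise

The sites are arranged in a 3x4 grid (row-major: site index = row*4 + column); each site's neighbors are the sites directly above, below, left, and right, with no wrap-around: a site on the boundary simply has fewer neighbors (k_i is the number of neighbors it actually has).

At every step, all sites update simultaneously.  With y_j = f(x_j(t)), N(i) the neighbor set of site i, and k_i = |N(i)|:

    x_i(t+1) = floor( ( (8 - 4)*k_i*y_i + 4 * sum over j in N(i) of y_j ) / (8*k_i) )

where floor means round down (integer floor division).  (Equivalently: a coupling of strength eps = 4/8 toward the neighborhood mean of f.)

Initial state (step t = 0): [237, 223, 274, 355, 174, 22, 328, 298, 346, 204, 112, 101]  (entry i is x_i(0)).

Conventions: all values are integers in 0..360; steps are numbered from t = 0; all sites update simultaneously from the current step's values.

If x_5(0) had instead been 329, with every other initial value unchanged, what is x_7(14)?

Answer: x_7(14) = 89
Key observation: This trace re-runs the system from the modified initial state.

Derivation:
t=0: [237, 223, 274, 355, 174, 329, 328, 298, 346, 204, 112, 101]
t=1: [66, 88, 161, 241, 198, 211, 241, 239, 235, 207, 280, 279]
t=2: [196, 219, 163, 61, 113, 105, 57, 22, 63, 86, 96, 89]
t=3: [166, 144, 185, 165, 275, 261, 198, 136, 243, 261, 260, 222]
t=4: [209, 219, 189, 231, 101, 104, 138, 223, 46, 53, 70, 120]
t=5: [138, 124, 142, 64, 242, 259, 243, 141, 184, 189, 242, 245]
t=6: [241, 283, 238, 243, 91, 93, 86, 184, 123, 115, 32, 83]
t=7: [102, 112, 69, 48, 242, 265, 197, 170, 330, 293, 190, 190]
t=8: [238, 266, 205, 176, 111, 116, 144, 175, 176, 162, 148, 165]
t=9: [105, 115, 145, 171, 257, 290, 259, 215, 237, 253, 262, 230]
t=10: [256, 297, 244, 193, 104, 136, 100, 86, 27, 57, 54, 50]
t=11: [144, 147, 108, 138, 229, 275, 243, 227, 161, 178, 184, 180]
t=12: [222, 259, 261, 243, 121, 115, 84, 102, 173, 178, 146, 141]
t=13: [130, 105, 84, 96, 278, 279, 250, 246, 236, 231, 263, 295]
t=14: [272, 274, 231, 211, 133, 119, 72, 89, 41, 46, 71, 104]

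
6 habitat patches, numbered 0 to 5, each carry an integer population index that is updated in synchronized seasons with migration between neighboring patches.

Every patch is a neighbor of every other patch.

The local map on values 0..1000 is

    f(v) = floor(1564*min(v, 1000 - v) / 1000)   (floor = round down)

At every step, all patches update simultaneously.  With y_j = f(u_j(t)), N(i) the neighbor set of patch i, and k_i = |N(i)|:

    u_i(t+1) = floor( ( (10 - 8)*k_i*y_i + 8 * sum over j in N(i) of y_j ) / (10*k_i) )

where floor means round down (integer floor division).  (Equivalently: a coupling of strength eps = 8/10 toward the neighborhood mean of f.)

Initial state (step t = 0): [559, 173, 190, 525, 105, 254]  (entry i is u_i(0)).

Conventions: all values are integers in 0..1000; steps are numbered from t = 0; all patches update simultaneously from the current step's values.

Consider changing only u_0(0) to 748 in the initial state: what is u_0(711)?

Answer: u_0(711) = 417
Key observation: The state at step 12, [700, 700, 700, 700, 700, 700], reappears at step 20: the system is in a cycle of period 8 from step 12 on.  Therefore the state at step 711 equals the state at step 12 + ((711 - 12) mod 8) = 15, which is [417, 417, 417, 417, 417, 417].

Derivation:
t=0: [748, 173, 190, 525, 105, 254]
t=1: [378, 373, 374, 391, 368, 378]
t=2: [589, 588, 588, 590, 588, 589]
t=3: [642, 642, 642, 642, 642, 642]
t=4: [559, 559, 559, 559, 559, 559]
t=5: [689, 689, 689, 689, 689, 689]
t=6: [486, 486, 486, 486, 486, 486]
t=7: [760, 760, 760, 760, 760, 760]
t=8: [375, 375, 375, 375, 375, 375]
t=9: [586, 586, 586, 586, 586, 586]
t=10: [647, 647, 647, 647, 647, 647]
t=11: [552, 552, 552, 552, 552, 552]
t=12: [700, 700, 700, 700, 700, 700]
t=13: [469, 469, 469, 469, 469, 469]
t=14: [733, 733, 733, 733, 733, 733]
t=15: [417, 417, 417, 417, 417, 417]
t=16: [652, 652, 652, 652, 652, 652]
t=17: [544, 544, 544, 544, 544, 544]
t=18: [713, 713, 713, 713, 713, 713]
t=19: [448, 448, 448, 448, 448, 448]
t=20: [700, 700, 700, 700, 700, 700]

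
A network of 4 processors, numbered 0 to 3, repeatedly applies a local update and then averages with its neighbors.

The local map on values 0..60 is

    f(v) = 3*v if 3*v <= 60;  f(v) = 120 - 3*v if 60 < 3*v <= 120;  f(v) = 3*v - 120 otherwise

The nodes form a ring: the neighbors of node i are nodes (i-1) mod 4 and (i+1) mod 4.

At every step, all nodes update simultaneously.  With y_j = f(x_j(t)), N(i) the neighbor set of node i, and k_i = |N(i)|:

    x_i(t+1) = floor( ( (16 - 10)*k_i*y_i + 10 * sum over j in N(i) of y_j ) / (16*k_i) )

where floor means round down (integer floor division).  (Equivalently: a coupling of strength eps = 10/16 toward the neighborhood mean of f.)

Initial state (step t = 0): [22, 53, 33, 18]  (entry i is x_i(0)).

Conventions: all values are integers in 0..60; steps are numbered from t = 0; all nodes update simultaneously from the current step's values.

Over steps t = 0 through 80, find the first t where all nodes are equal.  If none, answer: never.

Answer: never
Key observation: The state at step 8 reappears at step 20 — the system is in a cycle of period 12 from step 8 on.  No step 0..20 is synchronized, and the cycle repeats forever, so no step up to 80 (or ever) has all nodes equal.

Derivation:
t=0: [22, 53, 33, 18]  (not all equal)
t=1: [49, 38, 36, 43]  (not all equal)
t=2: [14, 14, 9, 15]  (not all equal)
t=3: [42, 37, 37, 38]  (not all equal)
t=4: [6, 8, 8, 6]  (not all equal)
t=5: [19, 22, 22, 19]  (not all equal)
t=6: [56, 54, 54, 56]  (not all equal)
t=7: [46, 43, 43, 46]  (not all equal)
t=8: [15, 11, 11, 15]  (not all equal)
t=9: [41, 36, 36, 41]  (not all equal)
t=10: [5, 9, 9, 5]  (not all equal)
t=11: [18, 23, 23, 18]  (not all equal)
t=12: [53, 51, 51, 53]  (not all equal)
t=13: [37, 34, 34, 37]  (not all equal)
t=14: [11, 15, 15, 11]  (not all equal)
t=15: [36, 41, 41, 36]  (not all equal)
t=16: [9, 5, 5, 9]  (not all equal)
t=17: [23, 18, 18, 23]  (not all equal)
t=18: [51, 53, 53, 51]  (not all equal)
t=19: [34, 37, 37, 34]  (not all equal)
t=20: [15, 11, 11, 15]  (not all equal)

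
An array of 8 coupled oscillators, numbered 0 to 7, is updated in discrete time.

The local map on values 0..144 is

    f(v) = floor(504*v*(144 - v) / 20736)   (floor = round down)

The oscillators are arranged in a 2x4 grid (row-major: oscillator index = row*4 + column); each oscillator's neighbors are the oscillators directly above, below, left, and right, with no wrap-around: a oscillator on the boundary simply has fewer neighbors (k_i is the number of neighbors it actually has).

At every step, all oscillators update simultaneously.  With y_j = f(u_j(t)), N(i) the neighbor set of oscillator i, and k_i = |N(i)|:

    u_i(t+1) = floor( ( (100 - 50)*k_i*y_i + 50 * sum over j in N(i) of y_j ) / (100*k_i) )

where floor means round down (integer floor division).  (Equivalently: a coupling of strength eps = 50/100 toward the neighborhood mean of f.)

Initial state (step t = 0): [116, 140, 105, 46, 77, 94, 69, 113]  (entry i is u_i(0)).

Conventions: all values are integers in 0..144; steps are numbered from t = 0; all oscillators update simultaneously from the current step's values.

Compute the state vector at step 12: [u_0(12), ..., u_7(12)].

Simulating step by step:
t=0: [116, 140, 105, 46, 77, 94, 69, 113]
t=1: [73, 55, 90, 100, 110, 100, 112, 101]
t=2: [114, 117, 110, 108, 102, 102, 98, 100]
t=3: [86, 84, 91, 96, 98, 100, 104, 103]
t=4: [118, 118, 114, 110, 111, 108, 104, 104]
t=5: [77, 78, 85, 91, 86, 91, 96, 98]
t=6: [124, 123, 119, 116, 121, 118, 113, 111]
t=7: [62, 65, 73, 79, 67, 72, 81, 85]
t=8: [123, 124, 124, 123, 124, 125, 124, 122]
t=9: [61, 59, 60, 62, 59, 58, 60, 63]
t=10: [122, 121, 122, 123, 121, 121, 122, 123]
t=11: [66, 66, 64, 62, 66, 66, 64, 62]
t=12: [125, 124, 124, 123, 125, 124, 124, 123]

Answer: [125, 124, 124, 123, 125, 124, 124, 123]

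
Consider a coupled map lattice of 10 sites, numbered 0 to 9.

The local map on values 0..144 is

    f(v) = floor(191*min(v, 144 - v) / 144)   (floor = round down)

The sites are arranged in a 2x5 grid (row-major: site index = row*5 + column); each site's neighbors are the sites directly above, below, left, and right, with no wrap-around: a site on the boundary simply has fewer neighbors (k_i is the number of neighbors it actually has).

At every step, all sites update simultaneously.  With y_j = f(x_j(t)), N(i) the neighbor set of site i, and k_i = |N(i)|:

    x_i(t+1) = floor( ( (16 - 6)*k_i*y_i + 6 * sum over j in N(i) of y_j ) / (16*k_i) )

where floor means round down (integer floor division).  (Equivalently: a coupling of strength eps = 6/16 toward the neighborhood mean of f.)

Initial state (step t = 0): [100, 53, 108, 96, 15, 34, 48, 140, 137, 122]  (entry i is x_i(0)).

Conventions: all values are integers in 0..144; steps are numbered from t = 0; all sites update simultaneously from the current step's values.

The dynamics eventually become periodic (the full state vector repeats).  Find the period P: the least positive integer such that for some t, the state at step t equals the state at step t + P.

Simulating step by step:
t=0: [100, 53, 108, 96, 15, 34, 48, 140, 137, 122]
t=1: [57, 64, 46, 48, 29, 50, 54, 18, 17, 23]
t=2: [75, 78, 59, 54, 41, 68, 66, 33, 28, 30]
t=3: [90, 86, 73, 65, 54, 89, 81, 52, 42, 41]
t=4: [72, 78, 87, 81, 70, 73, 78, 71, 60, 57]
t=5: [93, 86, 79, 82, 87, 92, 88, 88, 80, 78]
t=6: [68, 75, 82, 81, 78, 68, 73, 76, 82, 84]
t=7: [90, 90, 84, 83, 84, 90, 92, 88, 82, 81]
t=8: [71, 71, 77, 80, 79, 70, 69, 74, 80, 82]
t=9: [93, 92, 88, 84, 84, 92, 91, 90, 84, 83]
t=10: [67, 68, 73, 78, 79, 68, 69, 72, 78, 79]
t=11: [88, 90, 92, 87, 86, 89, 91, 93, 87, 86]
t=12: [73, 70, 69, 74, 75, 72, 70, 68, 74, 75]
t=13: [93, 92, 91, 91, 91, 94, 92, 90, 91, 91]
t=14: [67, 68, 69, 70, 70, 66, 68, 70, 70, 70]
t=15: [88, 89, 91, 91, 92, 87, 89, 91, 92, 92]
t=16: [73, 72, 70, 69, 68, 74, 72, 70, 68, 68]
t=17: [93, 94, 92, 90, 90, 92, 94, 92, 90, 90]
t=18: [67, 66, 68, 70, 71, 67, 66, 68, 70, 71]
t=19: [87, 87, 89, 92, 93, 87, 87, 89, 92, 93]
t=20: [75, 74, 71, 68, 67, 75, 74, 71, 68, 67]
t=21: [91, 92, 93, 90, 88, 91, 92, 93, 90, 88]
t=22: [69, 68, 67, 70, 73, 69, 68, 67, 70, 73]
t=23: [90, 89, 88, 91, 93, 90, 89, 88, 91, 93]
t=24: [71, 72, 73, 70, 67, 71, 72, 73, 70, 67]
t=25: [94, 94, 93, 91, 88, 94, 94, 93, 91, 88]
t=26: [66, 66, 67, 70, 73, 66, 66, 67, 70, 73]
t=27: [87, 87, 88, 91, 93, 87, 87, 88, 91, 93]
t=28: [75, 74, 73, 70, 67, 75, 74, 73, 70, 67]
t=29: [91, 92, 93, 91, 88, 91, 92, 93, 91, 88]
t=30: [69, 68, 67, 70, 73, 69, 68, 67, 70, 73]

Answer: 8
Key observation: The state at step 22, [69, 68, 67, 70, 73, 69, 68, 67, 70, 73], reappears at step 30 — and no state repeats earlier — so the cycle the system enters has period 8.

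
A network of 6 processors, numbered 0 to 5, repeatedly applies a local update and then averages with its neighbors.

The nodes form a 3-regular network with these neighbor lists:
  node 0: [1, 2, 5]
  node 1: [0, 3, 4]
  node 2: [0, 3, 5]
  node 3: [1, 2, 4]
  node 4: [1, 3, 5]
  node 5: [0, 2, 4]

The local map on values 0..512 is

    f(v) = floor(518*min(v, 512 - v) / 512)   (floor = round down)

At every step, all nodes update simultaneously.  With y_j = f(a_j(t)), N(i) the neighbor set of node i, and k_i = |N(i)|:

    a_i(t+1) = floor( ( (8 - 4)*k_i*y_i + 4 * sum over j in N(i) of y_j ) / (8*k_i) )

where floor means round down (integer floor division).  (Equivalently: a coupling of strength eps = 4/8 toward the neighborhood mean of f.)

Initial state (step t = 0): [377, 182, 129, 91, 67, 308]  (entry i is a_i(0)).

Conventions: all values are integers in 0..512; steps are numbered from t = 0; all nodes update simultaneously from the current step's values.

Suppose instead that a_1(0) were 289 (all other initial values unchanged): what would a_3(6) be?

Answer: a_3(6) = 143
Key observation: This trace re-runs the system from the modified initial state.

Derivation:
t=0: [377, 289, 129, 91, 67, 308]
t=1: [161, 161, 137, 116, 120, 158]
t=2: [157, 147, 142, 128, 133, 149]
t=3: [152, 144, 144, 135, 138, 147]
t=4: [149, 143, 145, 139, 141, 146]
t=5: [147, 144, 145, 142, 142, 146]
t=6: [147, 144, 146, 143, 144, 146]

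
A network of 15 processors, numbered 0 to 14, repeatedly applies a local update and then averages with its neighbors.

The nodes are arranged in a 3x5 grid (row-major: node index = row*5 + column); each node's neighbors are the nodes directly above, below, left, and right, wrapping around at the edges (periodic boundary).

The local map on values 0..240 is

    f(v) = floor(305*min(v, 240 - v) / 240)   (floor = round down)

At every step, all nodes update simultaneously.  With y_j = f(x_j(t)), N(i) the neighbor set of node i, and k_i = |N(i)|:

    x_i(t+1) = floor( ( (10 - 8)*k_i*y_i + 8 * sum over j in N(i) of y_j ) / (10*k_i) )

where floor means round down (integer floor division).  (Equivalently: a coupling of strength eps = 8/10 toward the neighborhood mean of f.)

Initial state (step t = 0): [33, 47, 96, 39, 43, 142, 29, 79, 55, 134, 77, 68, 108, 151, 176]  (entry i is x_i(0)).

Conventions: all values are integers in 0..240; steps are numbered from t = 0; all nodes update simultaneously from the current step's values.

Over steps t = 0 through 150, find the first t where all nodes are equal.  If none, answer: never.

Answer: 14
Key observation: Synchronization is absorbing here: once all nodes are equal they stay equal, and step 14 is the first all-equal step.

Derivation:
t=0: [33, 47, 96, 39, 43, 142, 29, 79, 55, 134, 77, 68, 108, 151, 176]  (not all equal)
t=1: [75, 68, 93, 81, 71, 86, 81, 92, 93, 92, 85, 83, 111, 89, 95]  (not all equal)
t=2: [97, 101, 112, 108, 104, 106, 103, 119, 113, 110, 107, 108, 118, 118, 109]  (not all equal)
t=3: [130, 132, 141, 140, 133, 132, 136, 143, 143, 137, 133, 135, 145, 143, 138]  (not all equal)
t=4: [136, 133, 126, 126, 132, 134, 132, 124, 125, 130, 134, 131, 124, 124, 130]  (not all equal)
t=5: [134, 137, 143, 143, 138, 135, 138, 144, 144, 139, 135, 138, 144, 144, 139]  (not all equal)
t=6: [131, 129, 124, 123, 128, 131, 128, 123, 123, 128, 131, 128, 123, 123, 128]  (not all equal)
t=7: [139, 142, 146, 146, 142, 139, 142, 146, 146, 142, 139, 142, 146, 146, 142]  (not all equal)
t=8: [126, 123, 120, 120, 123, 126, 123, 120, 120, 123, 126, 123, 120, 120, 123]  (not all equal)
t=9: [145, 148, 151, 151, 148, 145, 148, 151, 151, 148, 145, 148, 151, 151, 148]  (not all equal)
t=10: [118, 116, 113, 113, 116, 118, 116, 113, 113, 116, 118, 116, 113, 113, 116]  (not all equal)
t=11: [148, 146, 143, 143, 146, 148, 146, 143, 143, 146, 148, 146, 143, 143, 146]  (not all equal)
t=12: [117, 119, 122, 122, 119, 117, 119, 122, 122, 119, 117, 119, 122, 122, 119]  (not all equal)
t=13: [149, 150, 149, 149, 150, 149, 150, 149, 149, 150, 149, 150, 149, 149, 150]  (not all equal)
t=14: [114, 114, 114, 114, 114, 114, 114, 114, 114, 114, 114, 114, 114, 114, 114]  (all equal)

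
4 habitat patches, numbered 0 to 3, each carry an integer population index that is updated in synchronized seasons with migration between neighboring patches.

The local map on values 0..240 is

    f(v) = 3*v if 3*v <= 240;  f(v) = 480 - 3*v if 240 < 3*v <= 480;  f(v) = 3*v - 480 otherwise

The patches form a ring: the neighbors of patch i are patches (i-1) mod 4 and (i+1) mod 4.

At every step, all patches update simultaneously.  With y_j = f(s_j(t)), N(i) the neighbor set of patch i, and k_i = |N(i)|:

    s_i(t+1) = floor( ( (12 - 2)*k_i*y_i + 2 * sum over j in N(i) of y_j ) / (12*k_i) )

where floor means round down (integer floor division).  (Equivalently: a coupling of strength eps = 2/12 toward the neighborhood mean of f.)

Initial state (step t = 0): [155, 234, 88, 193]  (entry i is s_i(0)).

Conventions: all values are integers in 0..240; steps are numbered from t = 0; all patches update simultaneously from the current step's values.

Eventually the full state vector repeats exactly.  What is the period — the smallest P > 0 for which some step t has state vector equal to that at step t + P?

Simulating step by step:
t=0: [155, 234, 88, 193]
t=1: [39, 204, 206, 101]
t=2: [123, 131, 140, 168]
t=3: [101, 86, 59, 34]
t=4: [174, 214, 174, 114]
t=5: [60, 142, 60, 122]
t=6: [164, 75, 164, 125]
t=7: [37, 189, 37, 89]
t=8: [117, 91, 117, 196]
t=9: [133, 194, 133, 111]
t=10: [88, 98, 88, 136]
t=11: [201, 191, 201, 96]
t=12: [126, 98, 126, 180]
t=13: [105, 172, 105, 67]
t=14: [157, 57, 157, 195]
t=15: [30, 144, 30, 89]
t=16: [96, 55, 96, 192]
t=17: [181, 169, 181, 112]
t=18: [66, 33, 66, 130]
t=19: [180, 115, 180, 108]
t=20: [74, 122, 74, 140]
t=21: [199, 132, 199, 87]
t=22: [122, 89, 122, 202]
t=23: [123, 196, 123, 124]
t=24: [110, 108, 110, 108]
t=25: [151, 155, 151, 155]
t=26: [25, 17, 25, 17]
t=27: [71, 55, 71, 55]
t=28: [205, 173, 205, 173]
t=29: [119, 55, 119, 55]
t=30: [130, 158, 130, 158]
t=31: [76, 20, 76, 20]
t=32: [200, 88, 200, 88]
t=33: [136, 200, 136, 200]
t=34: [80, 112, 80, 112]
t=35: [224, 160, 224, 160]
t=36: [160, 32, 160, 32]
t=37: [16, 80, 16, 80]
t=38: [80, 208, 80, 208]
t=39: [224, 160, 224, 160]

Answer: 4
Key observation: The state at step 35, [224, 160, 224, 160], reappears at step 39 — and no state repeats earlier — so the cycle the system enters has period 4.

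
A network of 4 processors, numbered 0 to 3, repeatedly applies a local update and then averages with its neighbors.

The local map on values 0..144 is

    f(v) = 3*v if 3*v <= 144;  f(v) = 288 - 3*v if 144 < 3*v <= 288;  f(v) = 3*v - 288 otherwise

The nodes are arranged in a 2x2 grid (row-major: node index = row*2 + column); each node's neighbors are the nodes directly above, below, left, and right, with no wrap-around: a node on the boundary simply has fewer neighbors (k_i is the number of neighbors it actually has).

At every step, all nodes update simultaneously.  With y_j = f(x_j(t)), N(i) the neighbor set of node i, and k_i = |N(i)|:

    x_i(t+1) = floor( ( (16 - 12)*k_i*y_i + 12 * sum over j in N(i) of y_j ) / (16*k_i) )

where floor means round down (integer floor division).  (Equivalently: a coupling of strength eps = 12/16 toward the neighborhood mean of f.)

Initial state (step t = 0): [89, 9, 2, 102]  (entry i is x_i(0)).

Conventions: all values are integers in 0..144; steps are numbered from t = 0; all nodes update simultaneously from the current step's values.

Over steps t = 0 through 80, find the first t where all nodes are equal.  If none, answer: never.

Simulating step by step:
t=0: [89, 9, 2, 102]  (not all equal)
t=1: [17, 21, 16, 16]  (not all equal)
t=2: [54, 52, 49, 53]  (not all equal)
t=3: [133, 128, 130, 134]  (not all equal)
t=4: [102, 108, 109, 102]  (not all equal)
t=5: [32, 22, 23, 32]  (not all equal)
t=6: [74, 88, 89, 74]  (not all equal)
t=7: [33, 55, 54, 33]  (not all equal)
t=8: [118, 105, 105, 118]  (not all equal)
t=9: [36, 56, 56, 36]  (not all equal)
t=10: [117, 111, 111, 117]  (not all equal)
t=11: [49, 58, 58, 49]  (not all equal)
t=12: [120, 134, 134, 120]  (not all equal)
t=13: [103, 82, 82, 103]  (not all equal)
t=14: [36, 26, 26, 36]  (not all equal)
t=15: [85, 100, 100, 85]  (not all equal)
t=16: [17, 27, 27, 17]  (not all equal)
t=17: [73, 58, 58, 73]  (not all equal)
t=18: [102, 80, 80, 102]  (not all equal)
t=19: [40, 25, 25, 40]  (not all equal)
t=20: [86, 108, 108, 86]  (not all equal)
t=21: [34, 31, 31, 34]  (not all equal)
t=22: [95, 99, 99, 95]  (not all equal)
t=23: [7, 4, 4, 7]  (not all equal)
t=24: [14, 18, 18, 14]  (not all equal)
t=25: [51, 45, 45, 51]  (not all equal)
t=26: [135, 135, 135, 135]  (all equal)

Answer: 26
Key observation: Synchronization is absorbing here: once all nodes are equal they stay equal, and step 26 is the first all-equal step.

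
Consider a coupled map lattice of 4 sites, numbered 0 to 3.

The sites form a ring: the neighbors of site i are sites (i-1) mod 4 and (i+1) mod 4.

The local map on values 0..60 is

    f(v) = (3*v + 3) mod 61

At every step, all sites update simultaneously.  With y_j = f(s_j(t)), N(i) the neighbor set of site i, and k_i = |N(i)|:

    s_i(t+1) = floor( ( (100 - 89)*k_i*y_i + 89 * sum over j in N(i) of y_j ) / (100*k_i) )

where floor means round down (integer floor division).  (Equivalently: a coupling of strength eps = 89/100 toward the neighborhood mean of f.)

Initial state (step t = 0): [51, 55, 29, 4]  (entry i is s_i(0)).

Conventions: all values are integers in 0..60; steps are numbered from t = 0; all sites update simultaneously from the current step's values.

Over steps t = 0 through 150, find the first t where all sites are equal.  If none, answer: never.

Answer: 30
Key observation: Synchronization is absorbing here: once all sites are equal they stay equal, and step 30 is the first all-equal step.

Derivation:
t=0: [51, 55, 29, 4]  (not all equal)
t=1: [30, 33, 30, 29]  (not all equal)
t=2: [34, 32, 34, 31]  (not all equal)
t=3: [37, 43, 37, 43]  (not all equal)
t=4: [14, 48, 14, 48]  (not all equal)
t=5: [27, 42, 27, 42]  (not all equal)
t=6: [8, 21, 8, 21]  (not all equal)
t=7: [7, 24, 7, 24]  (not all equal)
t=8: [15, 22, 15, 22]  (not all equal)
t=9: [12, 43, 12, 43]  (not all equal)
t=10: [13, 35, 13, 35]  (not all equal)
t=11: [46, 42, 46, 42]  (not all equal)
t=12: [8, 17, 8, 17]  (not all equal)
t=13: [51, 29, 51, 29]  (not all equal)
t=14: [29, 33, 29, 33]  (not all equal)
t=15: [39, 30, 39, 30]  (not all equal)
t=16: [34, 56, 34, 56]  (not all equal)
t=17: [48, 44, 48, 44]  (not all equal)
t=18: [14, 23, 14, 23]  (not all equal)
t=19: [14, 41, 14, 41]  (not all equal)
t=20: [8, 40, 8, 40]  (not all equal)
t=21: [3, 24, 3, 24]  (not all equal)
t=22: [13, 12, 13, 12]  (not all equal)
t=23: [39, 41, 39, 41]  (not all equal)
t=24: [10, 52, 10, 52]  (not all equal)
t=25: [36, 33, 36, 33]  (not all equal)
t=26: [41, 49, 41, 49]  (not all equal)
t=27: [25, 6, 25, 6]  (not all equal)
t=28: [20, 17, 20, 17]  (not all equal)
t=29: [48, 7, 48, 7]  (not all equal)
t=30: [24, 24, 24, 24]  (all equal)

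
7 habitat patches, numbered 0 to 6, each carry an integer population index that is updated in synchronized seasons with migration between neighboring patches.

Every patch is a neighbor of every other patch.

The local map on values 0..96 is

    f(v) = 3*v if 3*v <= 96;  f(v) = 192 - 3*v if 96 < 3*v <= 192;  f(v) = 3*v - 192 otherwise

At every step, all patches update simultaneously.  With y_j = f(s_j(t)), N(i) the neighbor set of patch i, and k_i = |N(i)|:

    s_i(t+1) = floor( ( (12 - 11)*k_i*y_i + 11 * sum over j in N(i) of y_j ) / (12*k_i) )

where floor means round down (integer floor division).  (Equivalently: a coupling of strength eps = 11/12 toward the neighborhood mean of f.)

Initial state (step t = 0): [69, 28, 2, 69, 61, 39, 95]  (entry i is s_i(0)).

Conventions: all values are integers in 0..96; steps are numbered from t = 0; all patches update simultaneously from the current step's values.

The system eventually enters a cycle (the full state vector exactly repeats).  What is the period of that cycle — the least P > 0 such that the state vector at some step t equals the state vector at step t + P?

Answer: 16
Key observation: The state at step 4, [15, 15, 15, 15, 15, 15, 15], reappears at step 20 — and no state repeats earlier — so the cycle the system enters has period 16.

Derivation:
t=0: [69, 28, 2, 69, 61, 39, 95]
t=1: [44, 39, 44, 44, 44, 40, 38]
t=2: [66, 65, 66, 66, 66, 66, 65]
t=3: [5, 5, 5, 5, 5, 5, 5]
t=4: [15, 15, 15, 15, 15, 15, 15]
t=5: [45, 45, 45, 45, 45, 45, 45]
t=6: [57, 57, 57, 57, 57, 57, 57]
t=7: [21, 21, 21, 21, 21, 21, 21]
t=8: [63, 63, 63, 63, 63, 63, 63]
t=9: [3, 3, 3, 3, 3, 3, 3]
t=10: [9, 9, 9, 9, 9, 9, 9]
t=11: [27, 27, 27, 27, 27, 27, 27]
t=12: [81, 81, 81, 81, 81, 81, 81]
t=13: [51, 51, 51, 51, 51, 51, 51]
t=14: [39, 39, 39, 39, 39, 39, 39]
t=15: [75, 75, 75, 75, 75, 75, 75]
t=16: [33, 33, 33, 33, 33, 33, 33]
t=17: [93, 93, 93, 93, 93, 93, 93]
t=18: [87, 87, 87, 87, 87, 87, 87]
t=19: [69, 69, 69, 69, 69, 69, 69]
t=20: [15, 15, 15, 15, 15, 15, 15]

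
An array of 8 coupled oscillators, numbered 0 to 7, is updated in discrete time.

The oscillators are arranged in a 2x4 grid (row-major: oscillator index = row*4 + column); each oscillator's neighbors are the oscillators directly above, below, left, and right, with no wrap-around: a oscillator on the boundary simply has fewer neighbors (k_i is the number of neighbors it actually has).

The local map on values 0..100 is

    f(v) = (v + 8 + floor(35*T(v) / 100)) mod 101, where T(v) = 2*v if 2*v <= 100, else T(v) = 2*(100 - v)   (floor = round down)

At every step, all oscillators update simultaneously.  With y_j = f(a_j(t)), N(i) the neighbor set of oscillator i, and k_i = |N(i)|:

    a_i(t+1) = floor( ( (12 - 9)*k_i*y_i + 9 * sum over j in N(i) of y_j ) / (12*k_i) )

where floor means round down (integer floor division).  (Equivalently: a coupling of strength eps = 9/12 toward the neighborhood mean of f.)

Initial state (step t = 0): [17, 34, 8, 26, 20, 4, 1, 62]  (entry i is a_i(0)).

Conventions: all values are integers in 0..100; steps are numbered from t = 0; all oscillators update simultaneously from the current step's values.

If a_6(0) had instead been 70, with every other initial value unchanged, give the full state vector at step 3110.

Answer: [18, 18, 18, 18, 18, 18, 18, 18]
Key observation: The state at step 39, [6, 6, 6, 6, 6, 6, 6, 6], reappears at step 44: the system is in a cycle of period 5 from step 39 on.  Therefore the state at step 3110 equals the state at step 39 + ((3110 - 39) mod 5) = 40, which is [18, 18, 18, 18, 18, 18, 18, 18].

Derivation:
t=0: [17, 34, 8, 26, 20, 4, 70, 62]
t=1: [49, 34, 59, 56, 29, 55, 57, 80]
t=2: [68, 86, 87, 59, 83, 77, 71, 71]
t=3: [25, 25, 49, 62, 37, 25, 50, 97]
t=4: [57, 60, 82, 60, 55, 65, 60, 72]
t=5: [95, 72, 72, 61, 95, 95, 73, 96]
t=6: [40, 52, 98, 63, 5, 52, 52, 74]
t=7: [59, 67, 72, 63, 67, 73, 73, 95]
t=8: [97, 97, 98, 63, 97, 98, 75, 74]
t=9: [6, 6, 52, 63, 6, 29, 53, 98]
t=10: [18, 46, 75, 61, 32, 46, 62, 72]
t=11: [65, 77, 94, 98, 62, 82, 95, 96]
t=12: [60, 25, 4, 5, 60, 25, 4, 5]
t=13: [78, 52, 23, 15, 78, 52, 23, 15]
t=14: [34, 58, 55, 38, 34, 58, 55, 38]
t=15: [76, 87, 88, 80, 76, 87, 88, 80]
t=16: [63, 27, 2, 1, 63, 27, 2, 1]
t=17: [79, 53, 21, 9, 79, 53, 21, 9]
t=18: [34, 57, 50, 30, 34, 57, 50, 30]
t=19: [76, 87, 85, 71, 76, 87, 85, 71]
t=20: [63, 27, 26, 62, 63, 27, 26, 62]
t=21: [79, 63, 63, 79, 79, 63, 63, 79]
t=22: [36, 72, 72, 36, 36, 72, 72, 36]
t=23: [80, 91, 91, 80, 80, 91, 91, 80]
t=24: [2, 3, 3, 2, 2, 3, 3, 2]
t=25: [11, 12, 12, 11, 11, 12, 12, 11]
t=26: [26, 27, 27, 26, 26, 27, 27, 26]
t=27: [52, 52, 52, 52, 52, 52, 52, 52]
t=28: [93, 93, 93, 93, 93, 93, 93, 93]
t=29: [4, 4, 4, 4, 4, 4, 4, 4]
t=30: [14, 14, 14, 14, 14, 14, 14, 14]
t=31: [31, 31, 31, 31, 31, 31, 31, 31]
t=32: [60, 60, 60, 60, 60, 60, 60, 60]
t=33: [96, 96, 96, 96, 96, 96, 96, 96]
t=34: [5, 5, 5, 5, 5, 5, 5, 5]
t=35: [16, 16, 16, 16, 16, 16, 16, 16]
t=36: [35, 35, 35, 35, 35, 35, 35, 35]
t=37: [67, 67, 67, 67, 67, 67, 67, 67]
t=38: [98, 98, 98, 98, 98, 98, 98, 98]
t=39: [6, 6, 6, 6, 6, 6, 6, 6]
t=40: [18, 18, 18, 18, 18, 18, 18, 18]
t=41: [38, 38, 38, 38, 38, 38, 38, 38]
t=42: [72, 72, 72, 72, 72, 72, 72, 72]
t=43: [99, 99, 99, 99, 99, 99, 99, 99]
t=44: [6, 6, 6, 6, 6, 6, 6, 6]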